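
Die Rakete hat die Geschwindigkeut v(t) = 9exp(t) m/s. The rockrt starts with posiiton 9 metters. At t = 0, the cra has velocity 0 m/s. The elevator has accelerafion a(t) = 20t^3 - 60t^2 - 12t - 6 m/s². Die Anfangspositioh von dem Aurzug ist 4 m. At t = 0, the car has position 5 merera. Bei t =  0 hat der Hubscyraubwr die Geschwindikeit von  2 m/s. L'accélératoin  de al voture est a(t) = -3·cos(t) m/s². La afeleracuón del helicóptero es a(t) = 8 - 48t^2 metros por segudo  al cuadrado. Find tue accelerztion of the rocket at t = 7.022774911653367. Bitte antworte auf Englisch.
Starting from velocity v(t) = 9·exp(t), we take 1 derivative. The derivative of velocity gives acceleration: a(t) = 9·exp(t). Using a(t) = 9·exp(t) and substituting t = 7.022774911653367, we find a = 10097.0591684446.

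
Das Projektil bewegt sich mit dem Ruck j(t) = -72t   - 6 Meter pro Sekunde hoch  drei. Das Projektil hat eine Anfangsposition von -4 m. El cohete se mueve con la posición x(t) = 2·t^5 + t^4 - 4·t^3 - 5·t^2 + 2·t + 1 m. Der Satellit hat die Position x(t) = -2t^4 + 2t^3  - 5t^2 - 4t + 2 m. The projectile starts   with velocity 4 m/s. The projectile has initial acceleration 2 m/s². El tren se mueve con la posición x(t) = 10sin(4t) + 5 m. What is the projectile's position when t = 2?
Starting from jerk j(t) = -72·t - 6, we take 3 antiderivatives. Integrating jerk and using the initial condition a(0) = 2, we get a(t) = -36·t^2 - 6·t + 2. The integral of acceleration, with v(0) = 4, gives velocity: v(t) = -12·t^3 - 3·t^2 + 2·t + 4. The antiderivative of velocity, with x(0) = -4, gives position: x(t) = -3·t^4 - t^3 + t^2 + 4·t - 4. Using x(t) = -3·t^4 - t^3 + t^2 + 4·t - 4 and substituting t = 2, we find x = -48.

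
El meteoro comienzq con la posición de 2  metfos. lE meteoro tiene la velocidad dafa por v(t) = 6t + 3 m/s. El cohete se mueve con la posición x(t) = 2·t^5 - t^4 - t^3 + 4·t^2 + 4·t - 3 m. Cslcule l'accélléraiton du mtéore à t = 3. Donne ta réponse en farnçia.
En partant de la vitesse v(t) = 6·t + 3, nous prenons 1 dérivée. En dérivant la vitesse, nous obtenons l'accélération: a(t) = 6. En utilisant a(t) = 6 et en substituant t = 3, nous trouvons a = 6.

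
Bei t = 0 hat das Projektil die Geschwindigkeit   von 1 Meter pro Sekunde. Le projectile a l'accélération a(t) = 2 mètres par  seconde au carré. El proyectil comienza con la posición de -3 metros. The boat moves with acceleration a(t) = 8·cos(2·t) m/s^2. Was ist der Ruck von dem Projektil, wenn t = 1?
Um dies zu lösen, müssen wir 1 Ableitung unserer Gleichung für die Beschleunigung a(t) = 2 nehmen. Mit d/dt von a(t) finden wir j(t) = 0. Mit j(t) = 0 und Einsetzen von t = 1, finden wir j = 0.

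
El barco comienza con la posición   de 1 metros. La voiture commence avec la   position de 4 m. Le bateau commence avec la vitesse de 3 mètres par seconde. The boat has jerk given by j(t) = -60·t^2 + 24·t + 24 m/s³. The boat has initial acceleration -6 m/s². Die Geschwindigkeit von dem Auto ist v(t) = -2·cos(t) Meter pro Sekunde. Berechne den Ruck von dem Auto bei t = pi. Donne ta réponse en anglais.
To solve this, we need to take 2 derivatives of our velocity equation v(t) = -2·cos(t). Taking d/dt of v(t), we find a(t) = 2·sin(t). Differentiating acceleration, we get jerk: j(t) = 2·cos(t). Using j(t) = 2·cos(t) and substituting t = pi, we find j = -2.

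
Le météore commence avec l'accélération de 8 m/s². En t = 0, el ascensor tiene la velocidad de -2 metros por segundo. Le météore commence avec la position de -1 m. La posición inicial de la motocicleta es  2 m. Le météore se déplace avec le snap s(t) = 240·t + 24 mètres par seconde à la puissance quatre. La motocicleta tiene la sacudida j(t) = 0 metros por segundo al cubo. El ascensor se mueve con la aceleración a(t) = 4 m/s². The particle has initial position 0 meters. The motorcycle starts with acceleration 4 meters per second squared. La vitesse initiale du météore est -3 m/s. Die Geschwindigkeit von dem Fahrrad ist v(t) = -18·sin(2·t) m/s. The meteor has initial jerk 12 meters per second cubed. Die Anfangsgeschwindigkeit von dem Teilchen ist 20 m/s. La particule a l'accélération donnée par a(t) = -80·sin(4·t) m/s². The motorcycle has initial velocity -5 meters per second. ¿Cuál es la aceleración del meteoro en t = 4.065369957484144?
Debemos encontrar la integral de nuestra ecuación del snap s(t) = 240·t + 24 2 veces. La integral del snap, con j(0) = 12, da la sacudida: j(t) = 120·t^2 + 24·t + 12. Integrando la sacudida y usando la condición inicial a(0) = 8, obtenemos a(t) = 40·t^3 + 12·t^2 + 12·t + 8. Usando a(t) = 40·t^3 + 12·t^2 + 12·t + 8 y sustituyendo t = 4.065369957484144, encontramos a = 2942.68387723590.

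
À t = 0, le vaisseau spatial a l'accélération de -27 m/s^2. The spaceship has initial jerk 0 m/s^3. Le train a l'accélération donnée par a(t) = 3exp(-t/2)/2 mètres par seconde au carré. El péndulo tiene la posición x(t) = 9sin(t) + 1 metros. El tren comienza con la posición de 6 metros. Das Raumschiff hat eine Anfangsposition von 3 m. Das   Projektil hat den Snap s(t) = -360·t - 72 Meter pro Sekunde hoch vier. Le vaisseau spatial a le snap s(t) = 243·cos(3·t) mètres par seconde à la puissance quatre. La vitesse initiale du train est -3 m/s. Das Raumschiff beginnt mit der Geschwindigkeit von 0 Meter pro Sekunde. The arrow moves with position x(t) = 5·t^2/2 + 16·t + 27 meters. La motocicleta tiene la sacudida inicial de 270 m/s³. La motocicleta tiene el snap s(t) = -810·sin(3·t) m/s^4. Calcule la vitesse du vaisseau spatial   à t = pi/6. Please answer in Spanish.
Debemos encontrar la antiderivada de nuestra ecuación del snap s(t) = 243·cos(3·t) 3 veces. Integrando el snap y usando la condición inicial j(0) = 0, obtenemos j(t) = 81·sin(3·t). La antiderivada de la sacudida, con a(0) = -27, da la aceleración: a(t) = -27·cos(3·t). La integral de la aceleración es la velocidad. Usando v(0) = 0, obtenemos v(t) = -9·sin(3·t). Tenemos la velocidad v(t) = -9·sin(3·t). Sustituyendo t = pi/6: v(pi/6) = -9.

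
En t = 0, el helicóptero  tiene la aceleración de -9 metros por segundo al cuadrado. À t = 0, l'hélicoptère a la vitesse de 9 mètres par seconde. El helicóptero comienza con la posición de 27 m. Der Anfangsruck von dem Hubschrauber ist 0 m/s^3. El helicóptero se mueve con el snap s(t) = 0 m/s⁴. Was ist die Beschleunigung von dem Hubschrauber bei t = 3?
Ausgehend von dem Snap s(t) = 0, nehmen wir 2 Stammfunktionen. Die Stammfunktion von dem Snap, mit j(0) = 0, ergibt den Ruck: j(t) = 0. Die Stammfunktion von dem Ruck ist die Beschleunigung. Mit a(0) = -9 erhalten wir a(t) = -9. Mit a(t) = -9 und Einsetzen von t = 3, finden wir a = -9.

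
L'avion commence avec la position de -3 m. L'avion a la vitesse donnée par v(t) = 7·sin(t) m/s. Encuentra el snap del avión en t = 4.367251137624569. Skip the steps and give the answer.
El snap en t = 4.367251137624569 es s = 2.36828476130593.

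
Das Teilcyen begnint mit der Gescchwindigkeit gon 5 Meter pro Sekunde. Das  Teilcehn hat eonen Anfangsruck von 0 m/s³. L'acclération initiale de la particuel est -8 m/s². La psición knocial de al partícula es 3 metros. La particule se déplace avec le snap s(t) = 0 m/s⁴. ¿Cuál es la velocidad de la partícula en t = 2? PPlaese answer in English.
Starting from snap s(t) = 0, we take 3 integrals. The integral of snap, with j(0) = 0, gives jerk: j(t) = 0. Integrating jerk and using the initial condition a(0) = -8, we get a(t) = -8. Finding the antiderivative of a(t) and using v(0) = 5: v(t) = 5 - 8·t. We have velocity v(t) = 5 - 8·t. Substituting t = 2: v(2) = -11.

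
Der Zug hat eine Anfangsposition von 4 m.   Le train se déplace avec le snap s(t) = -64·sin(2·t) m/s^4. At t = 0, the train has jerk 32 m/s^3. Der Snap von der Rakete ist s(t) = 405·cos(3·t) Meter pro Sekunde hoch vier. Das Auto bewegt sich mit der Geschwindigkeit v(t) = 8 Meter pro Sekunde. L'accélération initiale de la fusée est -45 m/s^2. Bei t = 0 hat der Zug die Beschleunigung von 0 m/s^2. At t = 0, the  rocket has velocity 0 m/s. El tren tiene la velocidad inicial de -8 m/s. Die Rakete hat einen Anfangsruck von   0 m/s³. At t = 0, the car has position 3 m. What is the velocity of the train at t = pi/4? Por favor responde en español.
Debemos encontrar la antiderivada de nuestra ecuación del snap s(t) = -64·sin(2·t) 3 veces. Tomando ∫s(t)dt y aplicando j(0) = 32, encontramos j(t) = 32·cos(2·t). La antiderivada de la sacudida, con a(0) = 0, da la aceleración: a(t) = 16·sin(2·t). La integral de la aceleración es la velocidad. Usando v(0) = -8, obtenemos v(t) = -8·cos(2·t). Tenemos la velocidad v(t) = -8·cos(2·t). Sustituyendo t = pi/4: v(pi/4) = 0.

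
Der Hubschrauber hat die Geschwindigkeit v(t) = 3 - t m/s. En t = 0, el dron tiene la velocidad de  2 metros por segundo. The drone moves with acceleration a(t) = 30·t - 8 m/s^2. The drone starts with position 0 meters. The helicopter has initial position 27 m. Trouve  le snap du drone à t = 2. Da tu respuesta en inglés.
We must differentiate our acceleration equation a(t) = 30·t - 8 2 times. Differentiating acceleration, we get jerk: j(t) = 30. Differentiating jerk, we get snap: s(t) = 0. Using s(t) = 0 and substituting t = 2, we find s = 0.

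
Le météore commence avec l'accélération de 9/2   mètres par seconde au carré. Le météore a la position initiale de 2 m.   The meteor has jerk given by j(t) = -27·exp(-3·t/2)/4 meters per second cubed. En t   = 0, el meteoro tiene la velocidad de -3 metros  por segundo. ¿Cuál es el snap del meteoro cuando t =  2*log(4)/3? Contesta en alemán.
Ausgehend von dem Ruck j(t) = -27·exp(-3·t/2)/4, nehmen wir 1 Ableitung. Durch Ableiten von dem Ruck erhalten wir den Snap: s(t) = 81·exp(-3·t/2)/8. Mit s(t) = 81·exp(-3·t/2)/8 und Einsetzen von t = 2*log(4)/3, finden wir s = 81/32.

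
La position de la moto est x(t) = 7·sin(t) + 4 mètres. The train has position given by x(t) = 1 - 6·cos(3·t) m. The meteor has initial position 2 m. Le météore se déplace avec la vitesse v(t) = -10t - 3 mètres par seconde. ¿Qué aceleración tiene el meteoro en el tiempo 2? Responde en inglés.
We must differentiate our velocity equation v(t) = -10·t - 3 1 time. Differentiating velocity, we get acceleration: a(t) = -10. Using a(t) = -10 and substituting t = 2, we find a = -10.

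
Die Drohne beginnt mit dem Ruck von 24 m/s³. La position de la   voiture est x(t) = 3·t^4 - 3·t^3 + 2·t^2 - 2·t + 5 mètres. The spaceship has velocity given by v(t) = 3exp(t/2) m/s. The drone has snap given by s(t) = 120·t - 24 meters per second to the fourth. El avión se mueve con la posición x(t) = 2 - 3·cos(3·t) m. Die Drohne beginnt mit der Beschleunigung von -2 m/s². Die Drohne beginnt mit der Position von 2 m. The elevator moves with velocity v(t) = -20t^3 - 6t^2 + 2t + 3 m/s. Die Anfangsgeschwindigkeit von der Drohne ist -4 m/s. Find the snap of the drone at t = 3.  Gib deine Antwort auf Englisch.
We have snap s(t) = 120·t - 24. Substituting t = 3: s(3) = 336.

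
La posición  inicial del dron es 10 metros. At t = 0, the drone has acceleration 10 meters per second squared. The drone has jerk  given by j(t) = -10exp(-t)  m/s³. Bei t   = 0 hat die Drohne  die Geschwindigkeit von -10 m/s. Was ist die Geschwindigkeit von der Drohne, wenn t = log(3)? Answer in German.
Wir müssen unsere Gleichung für den Ruck j(t) = -10·exp(-t) 2-mal integrieren. Das Integral von dem Ruck, mit a(0) = 10, ergibt die Beschleunigung: a(t) = 10·exp(-t). Das Integral von der Beschleunigung ist die Geschwindigkeit. Mit v(0) = -10 erhalten wir v(t) = -10·exp(-t). Mit v(t) = -10·exp(-t) und Einsetzen von t = log(3), finden wir v = -10/3.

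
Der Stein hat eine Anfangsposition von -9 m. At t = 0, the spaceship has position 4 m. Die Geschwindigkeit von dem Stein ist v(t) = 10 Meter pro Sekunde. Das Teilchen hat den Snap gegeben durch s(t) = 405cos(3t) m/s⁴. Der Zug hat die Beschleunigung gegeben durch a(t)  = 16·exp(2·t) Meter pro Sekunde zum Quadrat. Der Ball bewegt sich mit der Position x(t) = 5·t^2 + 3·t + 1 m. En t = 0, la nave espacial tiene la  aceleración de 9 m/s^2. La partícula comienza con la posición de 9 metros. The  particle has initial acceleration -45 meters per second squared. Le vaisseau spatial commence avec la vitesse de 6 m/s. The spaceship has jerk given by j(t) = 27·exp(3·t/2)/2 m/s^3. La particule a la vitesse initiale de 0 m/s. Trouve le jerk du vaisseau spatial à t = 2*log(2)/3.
En utilisant j(t) = 27·exp(3·t/2)/2 et en substituant t = 2*log(2)/3, nous trouvons j = 27.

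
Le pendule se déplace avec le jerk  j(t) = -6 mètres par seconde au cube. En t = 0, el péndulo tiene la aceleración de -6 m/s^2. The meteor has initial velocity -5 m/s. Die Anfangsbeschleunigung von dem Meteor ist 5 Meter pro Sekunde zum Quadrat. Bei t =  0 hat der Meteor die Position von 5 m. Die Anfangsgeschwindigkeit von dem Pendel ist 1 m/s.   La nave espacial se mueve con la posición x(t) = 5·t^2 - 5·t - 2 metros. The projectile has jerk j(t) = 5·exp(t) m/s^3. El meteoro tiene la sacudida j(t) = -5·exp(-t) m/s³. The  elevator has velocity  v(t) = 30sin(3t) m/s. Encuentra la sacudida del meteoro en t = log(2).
Tenemos la sacudida j(t) = -5·exp(-t). Sustituyendo t = log(2): j(log(2)) = -5/2.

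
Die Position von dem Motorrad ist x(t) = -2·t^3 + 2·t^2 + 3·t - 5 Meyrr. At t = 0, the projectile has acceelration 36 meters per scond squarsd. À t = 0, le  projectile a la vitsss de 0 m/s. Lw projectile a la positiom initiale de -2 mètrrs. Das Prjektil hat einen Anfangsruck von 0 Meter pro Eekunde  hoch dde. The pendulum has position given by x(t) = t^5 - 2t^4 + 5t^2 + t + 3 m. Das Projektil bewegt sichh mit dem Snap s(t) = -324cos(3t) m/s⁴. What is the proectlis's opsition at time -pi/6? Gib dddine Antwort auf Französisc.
Nous devons trouver la primitive de notre équation du snap s(t) = -324·cos(3·t) 4 fois. En intégrant le snap et en utilisant la condition initiale j(0) = 0, nous obtenons j(t) = -108·sin(3·t). En prenant ∫j(t)dt et en appliquant a(0) = 36, nous trouvons a(t) = 36·cos(3·t). En intégrant l'accélération et en utilisant la condition initiale v(0) = 0, nous obtenons v(t) = 12·sin(3·t). L'intégrale de la vitesse, avec x(0) = -2, donne la position: x(t) = 2 - 4·cos(3·t). De l'équation de la position x(t) = 2 - 4·cos(3·t), nous substituons t = -pi/6 pour obtenir x = 2.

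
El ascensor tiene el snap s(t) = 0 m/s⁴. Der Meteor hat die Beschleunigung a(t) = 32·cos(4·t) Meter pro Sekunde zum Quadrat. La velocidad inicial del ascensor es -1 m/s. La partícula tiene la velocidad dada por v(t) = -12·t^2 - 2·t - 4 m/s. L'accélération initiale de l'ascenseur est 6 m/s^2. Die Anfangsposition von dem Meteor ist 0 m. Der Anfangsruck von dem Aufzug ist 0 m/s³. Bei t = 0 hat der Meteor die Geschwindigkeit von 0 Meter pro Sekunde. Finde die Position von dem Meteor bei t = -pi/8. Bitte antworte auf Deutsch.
Wir müssen die Stammfunktion unserer Gleichung für die Beschleunigung a(t) = 32·cos(4·t) 2-mal finden. Die Stammfunktion von der Beschleunigung ist die Geschwindigkeit. Mit v(0) = 0 erhalten wir v(t) = 8·sin(4·t). Mit ∫v(t)dt und Anwendung von x(0) = 0, finden wir x(t) = 2 - 2·cos(4·t). Wir haben die Position x(t) = 2 - 2·cos(4·t). Durch Einsetzen von t = -pi/8: x(-pi/8) = 2.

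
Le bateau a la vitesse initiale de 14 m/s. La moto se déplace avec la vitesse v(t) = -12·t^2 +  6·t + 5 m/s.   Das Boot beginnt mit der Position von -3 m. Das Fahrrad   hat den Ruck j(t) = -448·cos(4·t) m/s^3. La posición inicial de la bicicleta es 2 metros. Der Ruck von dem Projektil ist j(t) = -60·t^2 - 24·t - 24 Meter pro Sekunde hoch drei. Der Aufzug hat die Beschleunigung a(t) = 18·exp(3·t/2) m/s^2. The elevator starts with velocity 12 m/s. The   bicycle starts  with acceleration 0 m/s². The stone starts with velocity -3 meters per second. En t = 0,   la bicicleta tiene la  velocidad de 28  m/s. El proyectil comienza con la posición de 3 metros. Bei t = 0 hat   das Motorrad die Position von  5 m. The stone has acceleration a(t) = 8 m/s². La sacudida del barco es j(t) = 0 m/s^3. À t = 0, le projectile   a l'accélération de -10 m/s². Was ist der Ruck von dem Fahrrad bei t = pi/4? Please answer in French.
Nous avons le jerk j(t) = -448·cos(4·t). En substituant t = pi/4: j(pi/4) = 448.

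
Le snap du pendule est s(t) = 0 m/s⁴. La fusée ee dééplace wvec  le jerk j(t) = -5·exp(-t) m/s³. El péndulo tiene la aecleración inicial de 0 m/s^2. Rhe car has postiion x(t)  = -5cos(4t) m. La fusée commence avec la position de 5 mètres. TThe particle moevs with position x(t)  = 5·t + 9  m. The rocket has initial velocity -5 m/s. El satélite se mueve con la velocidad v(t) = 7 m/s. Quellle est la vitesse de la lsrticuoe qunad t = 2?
Nous devons dériver notre équation de la position x(t) = 5·t + 9 1 fois. En dérivant la position, nous obtenons la vitesse: v(t) = 5. En utilisant v(t) = 5 et en substituant t = 2, nous trouvons v = 5.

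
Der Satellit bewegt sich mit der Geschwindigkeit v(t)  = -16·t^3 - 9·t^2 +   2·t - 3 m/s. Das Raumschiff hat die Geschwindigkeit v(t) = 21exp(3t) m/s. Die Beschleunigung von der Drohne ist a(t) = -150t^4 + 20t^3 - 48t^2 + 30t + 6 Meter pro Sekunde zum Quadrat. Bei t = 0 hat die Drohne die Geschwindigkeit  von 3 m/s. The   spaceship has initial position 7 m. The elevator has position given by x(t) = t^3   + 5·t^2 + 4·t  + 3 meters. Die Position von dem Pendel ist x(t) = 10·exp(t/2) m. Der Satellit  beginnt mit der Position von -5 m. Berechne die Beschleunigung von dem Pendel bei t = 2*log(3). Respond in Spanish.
Debemos derivar nuestra ecuación de la posición x(t) = 10·exp(t/2) 2 veces. Tomando d/dt de x(t), encontramos v(t) = 5·exp(t/2). Tomando d/dt de v(t), encontramos a(t) = 5·exp(t/2)/2. Usando a(t) = 5·exp(t/2)/2 y sustituyendo t = 2*log(3), encontramos a = 15/2.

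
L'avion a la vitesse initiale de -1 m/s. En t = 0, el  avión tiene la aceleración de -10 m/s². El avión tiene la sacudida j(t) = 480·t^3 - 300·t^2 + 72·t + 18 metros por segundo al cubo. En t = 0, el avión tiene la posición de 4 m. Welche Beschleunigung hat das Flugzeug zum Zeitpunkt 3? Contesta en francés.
Nous devons trouver l'intégrale de notre équation du jerk j(t) = 480·t^3 - 300·t^2 + 72·t + 18 1 fois. En prenant ∫j(t)dt et en appliquant a(0) = -10, nous trouvons a(t) = 120·t^4 - 100·t^3 + 36·t^2 + 18·t - 10. En utilisant a(t) = 120·t^4 - 100·t^3 + 36·t^2 + 18·t - 10 et en substituant t = 3, nous trouvons a = 7388.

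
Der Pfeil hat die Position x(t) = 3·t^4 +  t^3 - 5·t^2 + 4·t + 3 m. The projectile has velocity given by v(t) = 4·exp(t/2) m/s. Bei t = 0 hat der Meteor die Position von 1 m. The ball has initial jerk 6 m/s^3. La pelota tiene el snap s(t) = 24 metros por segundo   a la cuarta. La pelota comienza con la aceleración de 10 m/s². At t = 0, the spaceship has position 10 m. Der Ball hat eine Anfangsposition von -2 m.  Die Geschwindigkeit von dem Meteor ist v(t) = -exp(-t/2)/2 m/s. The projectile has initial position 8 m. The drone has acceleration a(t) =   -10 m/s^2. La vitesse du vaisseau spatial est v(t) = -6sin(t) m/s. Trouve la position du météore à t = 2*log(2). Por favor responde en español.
Necesitamos integrar nuestra ecuación de la velocidad v(t) = -exp(-t/2)/2 1 vez. Tomando ∫v(t)dt y aplicando x(0) = 1, encontramos x(t) = exp(-t/2). Usando x(t) = exp(-t/2) y sustituyendo t = 2*log(2), encontramos x = 1/2.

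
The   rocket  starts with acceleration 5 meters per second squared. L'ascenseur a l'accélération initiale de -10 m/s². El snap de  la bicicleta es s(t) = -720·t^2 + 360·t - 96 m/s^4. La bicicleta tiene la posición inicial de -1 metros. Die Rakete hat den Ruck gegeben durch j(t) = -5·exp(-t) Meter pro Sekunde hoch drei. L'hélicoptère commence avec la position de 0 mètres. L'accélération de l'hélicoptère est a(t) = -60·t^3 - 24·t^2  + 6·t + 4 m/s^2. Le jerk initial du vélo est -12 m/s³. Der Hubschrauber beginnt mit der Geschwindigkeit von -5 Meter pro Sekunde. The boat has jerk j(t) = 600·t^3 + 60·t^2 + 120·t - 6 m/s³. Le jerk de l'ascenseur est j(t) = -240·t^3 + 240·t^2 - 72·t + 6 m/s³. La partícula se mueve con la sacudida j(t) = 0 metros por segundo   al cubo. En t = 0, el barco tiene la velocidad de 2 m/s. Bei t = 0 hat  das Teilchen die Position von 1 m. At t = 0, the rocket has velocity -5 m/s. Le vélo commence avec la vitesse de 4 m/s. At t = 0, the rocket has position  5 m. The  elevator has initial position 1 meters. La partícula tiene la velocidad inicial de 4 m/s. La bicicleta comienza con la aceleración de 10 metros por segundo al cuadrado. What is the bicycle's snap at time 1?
We have snap s(t) = -720·t^2 + 360·t - 96. Substituting t = 1: s(1) = -456.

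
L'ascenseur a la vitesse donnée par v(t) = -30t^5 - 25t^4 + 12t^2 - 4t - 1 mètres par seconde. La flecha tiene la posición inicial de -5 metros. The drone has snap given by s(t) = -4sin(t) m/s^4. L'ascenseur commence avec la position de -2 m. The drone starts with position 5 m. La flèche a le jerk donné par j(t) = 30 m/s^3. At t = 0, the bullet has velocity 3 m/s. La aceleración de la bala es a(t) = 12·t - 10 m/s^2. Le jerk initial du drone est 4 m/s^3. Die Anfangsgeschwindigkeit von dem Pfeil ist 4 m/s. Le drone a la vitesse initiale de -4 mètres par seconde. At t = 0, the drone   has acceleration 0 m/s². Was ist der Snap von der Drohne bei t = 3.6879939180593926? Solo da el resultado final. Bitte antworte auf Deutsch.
s(3.6879939180593926) = 2.07846336253656.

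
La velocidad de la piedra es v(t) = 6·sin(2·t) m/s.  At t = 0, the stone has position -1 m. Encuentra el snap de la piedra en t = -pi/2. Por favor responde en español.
Para resolver esto, necesitamos tomar 3 derivadas de nuestra ecuación de la velocidad v(t) = 6·sin(2·t). Derivando la velocidad, obtenemos la aceleración: a(t) = 12·cos(2·t). Tomando d/dt de a(t), encontramos j(t) = -24·sin(2·t). La derivada de la sacudida da el snap: s(t) = -48·cos(2·t). Usando s(t) = -48·cos(2·t) y sustituyendo t = -pi/2, encontramos s = 48.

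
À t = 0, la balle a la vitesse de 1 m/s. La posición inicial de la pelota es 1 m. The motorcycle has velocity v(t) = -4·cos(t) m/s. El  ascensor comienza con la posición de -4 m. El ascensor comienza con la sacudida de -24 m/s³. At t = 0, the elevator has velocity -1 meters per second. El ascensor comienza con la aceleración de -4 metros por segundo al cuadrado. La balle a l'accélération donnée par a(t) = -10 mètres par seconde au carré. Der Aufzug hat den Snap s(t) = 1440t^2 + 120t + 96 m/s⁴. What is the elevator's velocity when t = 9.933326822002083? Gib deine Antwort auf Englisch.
To find the answer, we compute 3 integrals of s(t) = 1440·t^2 + 120·t + 96. Integrating snap and using the initial condition j(0) = -24, we get j(t) = 480·t^3 + 60·t^2 + 96·t - 24. Integrating jerk and using the initial condition a(0) = -4, we get a(t) = 120·t^4 + 20·t^3 + 48·t^2 - 24·t - 4. The antiderivative of acceleration, with v(0) = -1, gives velocity: v(t) = 24·t^5 + 5·t^4 + 16·t^3 - 12·t^2 - 4·t - 1. We have velocity v(t) = 24·t^5 + 5·t^4 + 16·t^3 - 12·t^2 - 4·t - 1. Substituting t = 9.933326822002083: v(9.933326822002083) = 2384189.09779380.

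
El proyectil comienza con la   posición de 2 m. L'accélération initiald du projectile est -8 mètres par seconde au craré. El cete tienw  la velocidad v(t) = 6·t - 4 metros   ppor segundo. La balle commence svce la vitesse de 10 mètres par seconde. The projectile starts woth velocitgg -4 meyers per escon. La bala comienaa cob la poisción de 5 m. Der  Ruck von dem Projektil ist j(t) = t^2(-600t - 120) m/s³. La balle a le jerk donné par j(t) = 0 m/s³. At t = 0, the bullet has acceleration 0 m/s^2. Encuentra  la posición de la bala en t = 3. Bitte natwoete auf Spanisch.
Debemos encontrar la antiderivada de nuestra ecuación de la sacudida j(t) = 0 3 veces. La antiderivada de la sacudida, con a(0) = 0, da la aceleración: a(t) = 0. Tomando ∫a(t)dt y aplicando v(0) = 10, encontramos v(t) = 10. La antiderivada de la velocidad, con x(0) = 5, da la posición: x(t) = 10·t + 5. De la ecuación de la posición x(t) = 10·t + 5, sustituimos t = 3 para obtener x = 35.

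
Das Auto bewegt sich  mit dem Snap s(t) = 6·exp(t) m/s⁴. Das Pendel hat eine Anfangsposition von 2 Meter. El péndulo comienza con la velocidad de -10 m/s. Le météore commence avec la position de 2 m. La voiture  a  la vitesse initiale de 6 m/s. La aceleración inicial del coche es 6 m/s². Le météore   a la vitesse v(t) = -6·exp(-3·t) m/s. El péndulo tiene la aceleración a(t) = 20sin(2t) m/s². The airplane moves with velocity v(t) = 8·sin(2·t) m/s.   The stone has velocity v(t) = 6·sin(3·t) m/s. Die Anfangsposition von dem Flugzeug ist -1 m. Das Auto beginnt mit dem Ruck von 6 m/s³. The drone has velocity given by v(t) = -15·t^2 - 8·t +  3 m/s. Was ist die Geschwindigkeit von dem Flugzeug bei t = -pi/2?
Mit v(t) = 8·sin(2·t) und Einsetzen von t = -pi/2, finden wir v = 0.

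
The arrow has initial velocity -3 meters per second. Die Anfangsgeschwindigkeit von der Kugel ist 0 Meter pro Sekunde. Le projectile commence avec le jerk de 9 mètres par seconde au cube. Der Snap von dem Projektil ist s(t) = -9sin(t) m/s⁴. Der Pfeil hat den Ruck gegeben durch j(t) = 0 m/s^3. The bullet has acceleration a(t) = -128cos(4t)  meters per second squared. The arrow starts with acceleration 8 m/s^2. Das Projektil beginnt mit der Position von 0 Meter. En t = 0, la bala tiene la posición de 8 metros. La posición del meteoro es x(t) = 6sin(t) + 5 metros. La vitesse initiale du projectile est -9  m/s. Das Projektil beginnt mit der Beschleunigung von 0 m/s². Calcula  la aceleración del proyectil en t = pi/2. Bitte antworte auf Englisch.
We must find the integral of our snap equation s(t) = -9·sin(t) 2 times. Taking ∫s(t)dt and applying j(0) = 9, we find j(t) = 9·cos(t). Taking ∫j(t)dt and applying a(0) = 0, we find a(t) = 9·sin(t). From the given acceleration equation a(t) = 9·sin(t), we substitute t = pi/2 to get a = 9.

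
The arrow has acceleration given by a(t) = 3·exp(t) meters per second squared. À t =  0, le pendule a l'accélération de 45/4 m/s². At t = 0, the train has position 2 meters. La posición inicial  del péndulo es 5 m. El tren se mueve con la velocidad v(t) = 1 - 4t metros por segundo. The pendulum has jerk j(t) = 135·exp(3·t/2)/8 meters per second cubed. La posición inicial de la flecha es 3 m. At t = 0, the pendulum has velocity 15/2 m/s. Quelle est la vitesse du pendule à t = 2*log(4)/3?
En partant du jerk j(t) = 135·exp(3·t/2)/8, nous prenons 2 primitives. En prenant ∫j(t)dt et en appliquant a(0) = 45/4, nous trouvons a(t) = 45·exp(3·t/2)/4. L'intégrale de l'accélération, avec v(0) = 15/2, donne la vitesse: v(t) = 15·exp(3·t/2)/2. En utilisant v(t) = 15·exp(3·t/2)/2 et en substituant t = 2*log(4)/3, nous trouvons v = 30.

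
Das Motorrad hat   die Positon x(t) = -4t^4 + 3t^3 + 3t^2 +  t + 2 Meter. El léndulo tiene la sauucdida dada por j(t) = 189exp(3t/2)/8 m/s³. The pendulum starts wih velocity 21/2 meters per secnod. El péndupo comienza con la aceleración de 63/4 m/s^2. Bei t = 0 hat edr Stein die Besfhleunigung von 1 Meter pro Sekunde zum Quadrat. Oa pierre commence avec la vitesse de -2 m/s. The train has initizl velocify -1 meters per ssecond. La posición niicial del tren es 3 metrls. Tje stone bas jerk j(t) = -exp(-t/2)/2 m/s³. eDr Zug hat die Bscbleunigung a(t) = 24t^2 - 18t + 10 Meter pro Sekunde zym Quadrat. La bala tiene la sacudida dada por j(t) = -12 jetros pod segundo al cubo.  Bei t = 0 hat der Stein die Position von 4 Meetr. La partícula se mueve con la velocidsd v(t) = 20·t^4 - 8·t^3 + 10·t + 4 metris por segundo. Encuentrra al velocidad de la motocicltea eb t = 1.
Partiendo de la posición x(t) = -4·t^4 + 3·t^3 + 3·t^2 + t + 2, tomamos 1 derivada. Derivando la posición, obtenemos la velocidad: v(t) = -16·t^3 + 9·t^2 + 6·t + 1. Usando v(t) = -16·t^3 + 9·t^2 + 6·t + 1 y sustituyendo t = 1, encontramos v = 0.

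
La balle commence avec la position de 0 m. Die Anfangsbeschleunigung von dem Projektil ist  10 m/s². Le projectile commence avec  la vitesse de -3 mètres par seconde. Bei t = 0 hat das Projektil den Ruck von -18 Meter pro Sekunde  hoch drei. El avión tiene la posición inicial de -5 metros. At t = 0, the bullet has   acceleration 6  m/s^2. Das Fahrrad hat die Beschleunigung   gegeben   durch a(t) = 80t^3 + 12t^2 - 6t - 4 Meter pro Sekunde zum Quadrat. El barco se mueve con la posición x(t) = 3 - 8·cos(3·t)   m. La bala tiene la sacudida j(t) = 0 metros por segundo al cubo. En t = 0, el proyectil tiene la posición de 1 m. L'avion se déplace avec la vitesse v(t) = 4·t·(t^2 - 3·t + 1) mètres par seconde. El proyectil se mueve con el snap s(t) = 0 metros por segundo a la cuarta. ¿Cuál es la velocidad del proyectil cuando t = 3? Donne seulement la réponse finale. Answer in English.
The velocity at t = 3 is v = -54.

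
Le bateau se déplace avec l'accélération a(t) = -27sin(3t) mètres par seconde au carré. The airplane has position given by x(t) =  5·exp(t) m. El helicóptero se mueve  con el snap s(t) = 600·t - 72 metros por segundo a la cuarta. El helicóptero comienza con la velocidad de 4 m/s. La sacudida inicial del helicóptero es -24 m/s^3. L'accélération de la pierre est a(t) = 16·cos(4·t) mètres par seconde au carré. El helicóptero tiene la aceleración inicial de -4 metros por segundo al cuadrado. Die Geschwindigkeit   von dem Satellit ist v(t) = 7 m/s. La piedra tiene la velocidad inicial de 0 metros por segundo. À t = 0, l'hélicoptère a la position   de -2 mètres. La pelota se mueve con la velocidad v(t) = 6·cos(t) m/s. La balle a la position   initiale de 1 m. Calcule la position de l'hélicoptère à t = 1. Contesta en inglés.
To find the answer, we compute 4 integrals of s(t) = 600·t - 72. Taking ∫s(t)dt and applying j(0) = -24, we find j(t) = 300·t^2 - 72·t - 24. Integrating jerk and using the initial condition a(0) = -4, we get a(t) = 100·t^3 - 36·t^2 - 24·t - 4. The integral of acceleration, with v(0) = 4, gives velocity: v(t) = 25·t^4 - 12·t^3 - 12·t^2 - 4·t + 4. The antiderivative of velocity, with x(0) = -2, gives position: x(t) = 5·t^5 - 3·t^4 - 4·t^3 - 2·t^2 + 4·t - 2. We have position x(t) = 5·t^5 - 3·t^4 - 4·t^3 - 2·t^2 + 4·t - 2. Substituting t = 1: x(1) = -2.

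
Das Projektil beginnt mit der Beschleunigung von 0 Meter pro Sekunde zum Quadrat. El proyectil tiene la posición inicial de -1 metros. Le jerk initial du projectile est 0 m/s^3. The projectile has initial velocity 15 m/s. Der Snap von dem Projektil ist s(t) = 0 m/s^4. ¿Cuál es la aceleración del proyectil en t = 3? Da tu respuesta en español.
Debemos encontrar la integral de nuestra ecuación del snap s(t) = 0 2 veces. La integral del snap es la sacudida. Usando j(0) = 0, obtenemos j(t) = 0. La integral de la sacudida, con a(0) = 0, da la aceleración: a(t) = 0. Tenemos la aceleración a(t) = 0. Sustituyendo t = 3: a(3) = 0.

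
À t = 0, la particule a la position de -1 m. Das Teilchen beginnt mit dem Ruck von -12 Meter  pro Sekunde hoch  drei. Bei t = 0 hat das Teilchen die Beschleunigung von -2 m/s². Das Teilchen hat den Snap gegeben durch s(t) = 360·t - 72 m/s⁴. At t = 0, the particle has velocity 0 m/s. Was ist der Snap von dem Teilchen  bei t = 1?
Aus der Gleichung für den Snap s(t) = 360·t - 72, setzen wir t = 1 ein und erhalten s = 288.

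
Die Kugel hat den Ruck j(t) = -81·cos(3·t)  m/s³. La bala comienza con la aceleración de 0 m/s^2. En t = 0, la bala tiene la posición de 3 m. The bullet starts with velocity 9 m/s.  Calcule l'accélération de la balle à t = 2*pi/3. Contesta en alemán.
Ausgehend von dem Ruck j(t) = -81·cos(3·t), nehmen wir 1 Stammfunktion. Das Integral von dem Ruck ist die Beschleunigung. Mit a(0) = 0 erhalten wir a(t) = -27·sin(3·t). Mit a(t) = -27·sin(3·t) und Einsetzen von t = 2*pi/3, finden wir a = 0.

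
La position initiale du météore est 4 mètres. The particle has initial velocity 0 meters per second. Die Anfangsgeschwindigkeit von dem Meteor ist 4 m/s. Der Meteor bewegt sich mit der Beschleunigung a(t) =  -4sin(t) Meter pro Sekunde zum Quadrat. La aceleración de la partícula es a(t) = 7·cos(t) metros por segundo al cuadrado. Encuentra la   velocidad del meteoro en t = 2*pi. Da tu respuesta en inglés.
To solve this, we need to take 1 integral of our acceleration equation a(t) = -4·sin(t). Taking ∫a(t)dt and applying v(0) = 4, we find v(t) = 4·cos(t). From the given velocity equation v(t) = 4·cos(t), we substitute t = 2*pi to get v = 4.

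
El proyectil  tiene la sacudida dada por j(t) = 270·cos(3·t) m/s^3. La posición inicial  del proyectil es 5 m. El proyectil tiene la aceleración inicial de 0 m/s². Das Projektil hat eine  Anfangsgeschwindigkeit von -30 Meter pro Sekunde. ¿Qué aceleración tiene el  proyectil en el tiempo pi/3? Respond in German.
Wir müssen das Integral unserer Gleichung für den Ruck j(t) = 270·cos(3·t) 1-mal finden. Mit ∫j(t)dt und Anwendung von a(0) = 0, finden wir a(t) = 90·sin(3·t). Aus der Gleichung für die Beschleunigung a(t) = 90·sin(3·t), setzen wir t = pi/3 ein und erhalten a = 0.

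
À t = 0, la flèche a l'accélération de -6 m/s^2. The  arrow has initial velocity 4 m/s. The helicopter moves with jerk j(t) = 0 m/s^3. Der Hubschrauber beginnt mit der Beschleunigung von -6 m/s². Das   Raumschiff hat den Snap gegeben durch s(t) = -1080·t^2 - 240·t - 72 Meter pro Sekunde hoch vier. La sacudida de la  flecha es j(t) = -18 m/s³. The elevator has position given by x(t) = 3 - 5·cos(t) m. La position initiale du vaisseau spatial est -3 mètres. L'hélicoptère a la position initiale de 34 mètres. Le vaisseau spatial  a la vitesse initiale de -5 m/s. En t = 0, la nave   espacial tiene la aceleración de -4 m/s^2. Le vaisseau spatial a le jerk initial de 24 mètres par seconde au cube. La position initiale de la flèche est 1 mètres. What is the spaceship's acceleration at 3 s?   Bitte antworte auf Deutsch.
Um dies zu lösen, müssen wir 2 Stammfunktionen unserer Gleichung für den Snap s(t) = -1080·t^2 - 240·t - 72 finden. Die Stammfunktion von dem Snap ist der Ruck. Mit j(0) = 24 erhalten wir j(t) = -360·t^3 - 120·t^2 - 72·t + 24. Das Integral von dem Ruck, mit a(0) = -4, ergibt die Beschleunigung: a(t) = -90·t^4 - 40·t^3 - 36·t^2 + 24·t - 4. Mit a(t) = -90·t^4 - 40·t^3 - 36·t^2 + 24·t - 4 und Einsetzen von t = 3, finden wir a = -8626.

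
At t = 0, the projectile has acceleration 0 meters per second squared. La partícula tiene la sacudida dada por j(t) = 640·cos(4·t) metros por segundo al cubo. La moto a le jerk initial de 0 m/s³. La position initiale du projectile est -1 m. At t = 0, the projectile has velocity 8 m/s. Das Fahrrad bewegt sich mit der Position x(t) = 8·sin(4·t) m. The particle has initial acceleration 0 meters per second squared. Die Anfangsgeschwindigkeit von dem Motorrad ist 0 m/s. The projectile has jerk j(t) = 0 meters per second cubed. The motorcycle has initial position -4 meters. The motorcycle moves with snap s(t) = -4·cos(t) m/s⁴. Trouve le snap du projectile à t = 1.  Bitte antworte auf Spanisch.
Partiendo de la sacudida j(t) = 0, tomamos 1 derivada. La derivada de la sacudida da el snap: s(t) = 0. De la ecuación del snap s(t) = 0, sustituimos t = 1 para obtener s = 0.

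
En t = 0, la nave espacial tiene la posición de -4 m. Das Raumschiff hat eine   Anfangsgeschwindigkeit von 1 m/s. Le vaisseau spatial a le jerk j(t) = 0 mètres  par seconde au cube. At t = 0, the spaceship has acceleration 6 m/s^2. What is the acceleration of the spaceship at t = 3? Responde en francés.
Pour résoudre ceci, nous devons prendre 1 primitive de notre équation du jerk j(t) = 0. L'intégrale du jerk, avec a(0) = 6, donne l'accélération: a(t) = 6. De l'équation de l'accélération a(t) = 6, nous substituons t = 3 pour obtenir a = 6.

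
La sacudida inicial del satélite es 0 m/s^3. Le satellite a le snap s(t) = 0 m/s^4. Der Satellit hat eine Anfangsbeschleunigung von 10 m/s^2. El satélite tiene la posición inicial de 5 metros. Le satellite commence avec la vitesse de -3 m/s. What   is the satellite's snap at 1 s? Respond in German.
Aus der Gleichung für den Snap s(t) = 0, setzen wir t = 1 ein und erhalten s = 0.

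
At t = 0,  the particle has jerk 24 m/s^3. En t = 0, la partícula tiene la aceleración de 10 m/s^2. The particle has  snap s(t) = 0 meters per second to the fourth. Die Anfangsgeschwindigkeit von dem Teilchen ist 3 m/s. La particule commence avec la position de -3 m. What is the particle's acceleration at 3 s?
We must find the antiderivative of our snap equation s(t) = 0 2 times. Taking ∫s(t)dt and applying j(0) = 24, we find j(t) = 24. Integrating jerk and using the initial condition a(0) = 10, we get a(t) = 24·t + 10. From the given acceleration equation a(t) = 24·t + 10, we substitute t = 3 to get a = 82.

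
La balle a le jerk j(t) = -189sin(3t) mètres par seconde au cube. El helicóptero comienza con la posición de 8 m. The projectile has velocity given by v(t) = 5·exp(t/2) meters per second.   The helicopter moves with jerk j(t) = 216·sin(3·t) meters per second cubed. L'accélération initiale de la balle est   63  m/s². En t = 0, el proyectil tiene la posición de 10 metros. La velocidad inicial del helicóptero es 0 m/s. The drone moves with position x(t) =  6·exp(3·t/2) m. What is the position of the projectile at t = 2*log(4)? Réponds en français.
Nous devons intégrer notre équation de la vitesse v(t) = 5·exp(t/2) 1 fois. En prenant ∫v(t)dt et en appliquant x(0) = 10, nous trouvons x(t) = 10·exp(t/2). De l'équation de la position x(t) = 10·exp(t/2), nous substituons t = 2*log(4) pour obtenir x = 40.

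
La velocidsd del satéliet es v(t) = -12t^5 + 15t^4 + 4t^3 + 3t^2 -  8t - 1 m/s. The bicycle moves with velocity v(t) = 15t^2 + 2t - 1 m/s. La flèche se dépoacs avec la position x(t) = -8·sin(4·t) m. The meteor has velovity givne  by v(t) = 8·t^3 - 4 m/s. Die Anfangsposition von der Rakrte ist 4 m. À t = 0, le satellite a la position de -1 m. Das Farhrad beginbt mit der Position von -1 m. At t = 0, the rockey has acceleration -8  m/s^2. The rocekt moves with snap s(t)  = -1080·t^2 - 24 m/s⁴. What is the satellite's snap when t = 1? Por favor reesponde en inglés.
Starting from velocity v(t) = -12·t^5 + 15·t^4 + 4·t^3 + 3·t^2 - 8·t - 1, we take 3 derivatives. The derivative of velocity gives acceleration: a(t) = -60·t^4 + 60·t^3 + 12·t^2 + 6·t - 8. Differentiating acceleration, we get jerk: j(t) = -240·t^3 + 180·t^2 + 24·t + 6. Taking d/dt of j(t), we find s(t) = -720·t^2 + 360·t + 24. Using s(t) = -720·t^2 + 360·t + 24 and substituting t = 1, we find s = -336.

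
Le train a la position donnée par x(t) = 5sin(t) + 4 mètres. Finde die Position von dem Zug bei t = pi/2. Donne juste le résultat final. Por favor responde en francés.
À t = pi/2, x = 9.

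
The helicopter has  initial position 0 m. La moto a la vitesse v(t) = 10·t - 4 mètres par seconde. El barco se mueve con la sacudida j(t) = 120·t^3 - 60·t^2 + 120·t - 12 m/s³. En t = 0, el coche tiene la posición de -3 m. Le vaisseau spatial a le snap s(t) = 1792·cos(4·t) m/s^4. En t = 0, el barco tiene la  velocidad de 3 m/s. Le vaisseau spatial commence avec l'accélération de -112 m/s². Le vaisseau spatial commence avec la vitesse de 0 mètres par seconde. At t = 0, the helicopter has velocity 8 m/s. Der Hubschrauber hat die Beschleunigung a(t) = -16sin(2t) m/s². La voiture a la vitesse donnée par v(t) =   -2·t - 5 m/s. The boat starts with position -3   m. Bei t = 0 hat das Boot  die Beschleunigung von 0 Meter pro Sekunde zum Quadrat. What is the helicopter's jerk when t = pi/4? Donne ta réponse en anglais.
Starting from acceleration a(t) = -16·sin(2·t), we take 1 derivative. Differentiating acceleration, we get jerk: j(t) = -32·cos(2·t). We have jerk j(t) = -32·cos(2·t). Substituting t = pi/4: j(pi/4) = 0.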